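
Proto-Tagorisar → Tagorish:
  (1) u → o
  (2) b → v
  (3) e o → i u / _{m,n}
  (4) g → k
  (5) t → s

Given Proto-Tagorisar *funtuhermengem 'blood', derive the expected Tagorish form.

funsoherminkim

Tagorish: *funtuhermengem > fontohermengem > funtohermingim > funtoherminkim > funsoherminkim  (by vowel merger, pre-nasal raising, unconditioned shift, unconditioned shift)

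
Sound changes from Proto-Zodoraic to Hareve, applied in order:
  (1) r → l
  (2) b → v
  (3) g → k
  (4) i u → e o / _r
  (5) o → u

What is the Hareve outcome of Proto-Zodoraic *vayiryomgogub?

Hareve: *vayiryomgogub > vayilyomgogub > vayilyomgoguv > vayilyomkokuv > vayilyumkukuv  (by unconditioned shift, unconditioned shift, unconditioned shift, vowel merger)

vayilyumkukuv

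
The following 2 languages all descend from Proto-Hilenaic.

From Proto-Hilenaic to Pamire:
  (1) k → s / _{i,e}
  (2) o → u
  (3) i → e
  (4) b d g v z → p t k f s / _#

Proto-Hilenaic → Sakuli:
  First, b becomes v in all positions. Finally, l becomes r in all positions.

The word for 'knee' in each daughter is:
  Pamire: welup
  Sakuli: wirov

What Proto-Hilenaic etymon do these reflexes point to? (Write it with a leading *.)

Position 5: Pamire has p, Sakuli has v. Taking the neighbouring segments as reconstructed: Pamire p could go back to *p or *b; Sakuli v could go back to *b or *v — the one source consistent with every daughter is *b.
Position 2: Pamire has e, Sakuli has i. Sakuli preserves i here (none of its changes turn any other segment into i), so the proto-segment is *i.
Verify the candidate proto-form against each daughter:
Pamire: *wilob
  wilob (rule 1 does not apply)
  wilob → wilub   [vowel merger]
  wilub → welub   [vowel merger]
  welub → welup   [final devoicing]
  giving Pamire welup.
Sakuli: *wilob
  wilob → wilov   [unconditioned shift]
  wilov → wirov   [unconditioned shift]
  giving Sakuli wirov.
Only *wilob yields all of Pamire welup, Sakuli wirov.

*wilob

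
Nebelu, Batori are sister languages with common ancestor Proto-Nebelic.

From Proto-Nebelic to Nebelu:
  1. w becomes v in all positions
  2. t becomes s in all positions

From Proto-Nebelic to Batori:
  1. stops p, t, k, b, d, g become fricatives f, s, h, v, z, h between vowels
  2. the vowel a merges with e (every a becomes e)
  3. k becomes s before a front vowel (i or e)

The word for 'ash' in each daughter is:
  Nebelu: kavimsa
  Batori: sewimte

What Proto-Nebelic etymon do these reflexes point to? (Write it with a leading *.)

*kawimta

Position 2: Nebelu has a, Batori has e. Nebelu preserves a here (none of its changes turn any other segment into a), so the proto-segment is *a.
Position 6: Nebelu has s, Batori has t. Batori preserves t here (none of its changes turn any other segment into t), so the proto-segment is *t.
This points to *kawimta. Verify forward in each daughter:
Nebelu: start from *kawimta.
  rule 1 (unconditioned shift): kawimta → kavimta
  rule 2 (unconditioned shift): kavimta → kavimsa
  ⇒ Nebelu kavimsa
Batori: *kawimta
  kawimta (rule 1 does not apply)
  kawimta → kewimte   [vowel merger]
  kewimte → sewimte   [palatalisation]
  giving Batori sewimte.
Only *kawimta yields all of Nebelu kavimsa, Batori sewimte.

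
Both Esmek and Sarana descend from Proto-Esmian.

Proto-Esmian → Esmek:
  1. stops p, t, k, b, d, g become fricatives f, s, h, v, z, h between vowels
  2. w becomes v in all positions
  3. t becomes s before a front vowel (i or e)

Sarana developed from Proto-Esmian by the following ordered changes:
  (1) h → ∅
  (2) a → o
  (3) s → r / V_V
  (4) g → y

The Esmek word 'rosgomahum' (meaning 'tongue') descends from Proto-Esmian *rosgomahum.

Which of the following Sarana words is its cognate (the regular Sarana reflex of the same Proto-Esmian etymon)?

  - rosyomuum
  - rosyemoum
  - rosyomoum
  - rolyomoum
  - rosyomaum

rosyomoum

Sarana: start from *rosgomahum.
  rule 1 (h-loss): rosgomahum → rosgomaum
  rule 2 (vowel merger): rosgomaum → rosgomoum
  rule 3: no change — rosgomoum
  rule 4 (unconditioned shift): rosgomoum → rosyomoum
  ⇒ Sarana rosyomoum
The other candidates each miss or misapply at least one Sarana change.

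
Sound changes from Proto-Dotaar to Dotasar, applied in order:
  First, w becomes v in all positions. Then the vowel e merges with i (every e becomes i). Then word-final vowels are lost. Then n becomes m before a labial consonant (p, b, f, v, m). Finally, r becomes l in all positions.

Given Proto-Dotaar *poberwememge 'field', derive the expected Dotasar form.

Dotasar: start from *poberwememge.
  rule 1 (unconditioned shift): poberwememge → pobervememge
  rule 2 (vowel merger): pobervememge → pobirvimimgi
  rule 3 (apocope): pobirvimimgi → pobirvimimg
  rule 4: no change — pobirvimimg
  rule 5 (unconditioned shift): pobirvimimg → pobilvimimg
  ⇒ Dotasar pobilvimimg

pobilvimimg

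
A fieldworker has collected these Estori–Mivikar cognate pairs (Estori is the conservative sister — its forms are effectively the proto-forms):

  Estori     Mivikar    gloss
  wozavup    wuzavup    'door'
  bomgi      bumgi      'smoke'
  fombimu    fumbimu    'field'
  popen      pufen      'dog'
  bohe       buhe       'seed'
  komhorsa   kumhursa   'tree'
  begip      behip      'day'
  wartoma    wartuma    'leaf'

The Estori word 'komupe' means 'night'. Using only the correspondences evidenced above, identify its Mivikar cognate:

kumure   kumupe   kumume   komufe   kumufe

bomgi ~ bumgi, fombimu ~ fumbimu — Estori o corresponds to Mivikar u after a consonant, before a nasal.
popen ~ pufen — Estori p corresponds to Mivikar f between vowels (before a front vowel).
Applying these to Estori 'komupe':
  komupe → kumupe   (o→u after a consonant, before a nasal)
  kumupe → kumufe   (p→f between vowels (before a front vowel))
So the Mivikar cognate is 'kumufe'.

kumufe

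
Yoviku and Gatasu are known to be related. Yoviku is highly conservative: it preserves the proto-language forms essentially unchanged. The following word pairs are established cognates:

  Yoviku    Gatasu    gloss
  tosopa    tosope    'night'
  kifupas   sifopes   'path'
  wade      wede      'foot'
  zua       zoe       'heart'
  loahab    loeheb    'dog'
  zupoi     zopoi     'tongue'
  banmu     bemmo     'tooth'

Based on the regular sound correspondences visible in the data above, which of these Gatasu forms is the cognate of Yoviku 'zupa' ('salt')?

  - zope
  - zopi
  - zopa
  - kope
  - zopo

kifupas ~ sifopes, zupoi ~ zopoi — Yoviku u corresponds to Gatasu o after a consonant, before a labial obstruent.
tosopa ~ tosope — Yoviku a corresponds to Gatasu e word-finally.
Applying these to Yoviku 'zupa':
  zupa → zopa   (u→o after a consonant, before a labial obstruent)
  zopa → zope   (a→e word-finally)
So the Gatasu cognate is 'zope'.

zope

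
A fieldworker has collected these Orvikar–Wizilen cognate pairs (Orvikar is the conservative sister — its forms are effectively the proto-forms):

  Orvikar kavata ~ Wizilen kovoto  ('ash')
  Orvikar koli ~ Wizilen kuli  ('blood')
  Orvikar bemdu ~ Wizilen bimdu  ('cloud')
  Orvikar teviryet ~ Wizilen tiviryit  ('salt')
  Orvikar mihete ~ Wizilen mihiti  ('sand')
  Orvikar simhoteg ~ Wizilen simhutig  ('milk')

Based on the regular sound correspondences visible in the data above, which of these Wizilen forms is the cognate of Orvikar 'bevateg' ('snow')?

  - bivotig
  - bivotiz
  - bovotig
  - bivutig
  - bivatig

bivotig

teviryet ~ tiviryit — Orvikar e corresponds to Wizilen i after a consonant, before a labial obstruent.
kavata ~ kovoto — Orvikar a corresponds to Wizilen o after a consonant, before a consonant other than r, m, n, p, b, f, v.
teviryet ~ tiviryit, mihete ~ mihiti — Orvikar e corresponds to Wizilen i after a consonant, before a consonant other than r, m, n, p, b, f, v.
Applying these to Orvikar 'bevateg':
  bevateg → bivateg   (e→i after a consonant, before a labial obstruent)
  bivateg → bivoteg   (a→o after a consonant, before a consonant other than r, m, n, p, b, f, v)
  bivoteg → bivotig   (e→i after a consonant, before a consonant other than r, m, n, p, b, f, v)
So the Wizilen cognate is 'bivotig'.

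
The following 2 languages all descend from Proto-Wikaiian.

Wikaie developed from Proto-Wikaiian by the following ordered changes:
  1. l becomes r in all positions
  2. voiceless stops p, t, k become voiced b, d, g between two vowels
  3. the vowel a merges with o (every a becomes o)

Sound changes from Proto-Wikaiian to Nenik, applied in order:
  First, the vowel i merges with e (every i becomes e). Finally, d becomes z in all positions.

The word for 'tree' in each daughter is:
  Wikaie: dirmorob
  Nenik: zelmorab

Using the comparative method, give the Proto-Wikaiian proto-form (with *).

*dilmorab

Position 3: Wikaie has r, Nenik has l. Nenik preserves l here (none of its changes turn any other segment into l), so the proto-segment is *l.
Position 2: Wikaie has i, Nenik has e. Wikaie preserves i here (none of its changes turn any other segment into i), so the proto-segment is *i.
This points to *dilmorab. Verify forward in each daughter:
Wikaie: *dilmorab > dirmorab > dirmorob  (by unconditioned shift, vowel merger)
Nenik: *dilmorab
  dilmorab → delmorab   [vowel merger]
  delmorab → zelmorab   [unconditioned shift]
  giving Nenik zelmorab.
*dilmorab is the unique common source.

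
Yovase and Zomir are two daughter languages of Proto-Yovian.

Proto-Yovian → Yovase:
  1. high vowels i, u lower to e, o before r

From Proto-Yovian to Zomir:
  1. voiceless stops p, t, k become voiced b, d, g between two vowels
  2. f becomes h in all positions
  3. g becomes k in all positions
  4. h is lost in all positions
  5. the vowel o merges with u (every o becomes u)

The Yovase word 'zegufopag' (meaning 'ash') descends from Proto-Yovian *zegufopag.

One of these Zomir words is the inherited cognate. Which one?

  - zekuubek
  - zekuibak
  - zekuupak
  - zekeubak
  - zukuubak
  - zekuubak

zekuubak

Zomir: *zegufopag > zegufobag > zeguhobag > zekuhobak > zekuobak > zekuubak  (by intervocalic voicing, unconditioned shift, unconditioned shift, h-loss, vowel merger)
Only 'zekuubak' matches the regular Zomir development of *zegufopag.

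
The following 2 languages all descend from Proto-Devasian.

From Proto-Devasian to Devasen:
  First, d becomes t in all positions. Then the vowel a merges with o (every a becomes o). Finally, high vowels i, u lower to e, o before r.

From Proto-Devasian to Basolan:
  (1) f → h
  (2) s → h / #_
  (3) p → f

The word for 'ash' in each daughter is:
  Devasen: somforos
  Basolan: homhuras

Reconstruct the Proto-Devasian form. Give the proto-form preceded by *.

*somfuras

Position 1: Devasen has s, Basolan has h. Devasen preserves s here (none of its changes turn any other segment into s), so the proto-segment is *s.
Position 4: Devasen has f, Basolan has h. Devasen preserves f here (none of its changes turn any other segment into f), so the proto-segment is *f.
This points to *somfuras. Verify forward in each daughter:
Devasen: start from *somfuras.
  rule 1: no change — somfuras
  rule 2 (vowel merger): somfuras → somfuros
  rule 3 (pre-rhotic lowering): somfuros → somforos
  ⇒ Devasen somforos
Basolan: start from *somfuras.
  rule 1 (unconditioned shift): somfuras → somhuras
  rule 2 (debuccalisation): somhuras → homhuras
  rule 3: no change — homhuras
  ⇒ Basolan homhuras
*somfuras is the unique common source.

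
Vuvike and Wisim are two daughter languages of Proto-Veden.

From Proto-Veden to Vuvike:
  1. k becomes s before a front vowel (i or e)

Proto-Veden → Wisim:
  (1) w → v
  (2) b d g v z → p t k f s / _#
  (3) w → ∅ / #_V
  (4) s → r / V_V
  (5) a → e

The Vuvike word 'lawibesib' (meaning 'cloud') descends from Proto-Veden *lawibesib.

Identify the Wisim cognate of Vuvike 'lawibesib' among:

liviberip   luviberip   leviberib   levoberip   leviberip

Wisim: *lawibesib
  lawibesib → lavibesib   [unconditioned shift]
  lavibesib → lavibesip   [final devoicing]
  lavibesip (rule 3 does not apply)
  lavibesip → laviberip   [rhotacism]
  laviberip → leviberip   [vowel merger]
  giving Wisim leviberip.
The other candidates each miss or misapply at least one Wisim change.

leviberip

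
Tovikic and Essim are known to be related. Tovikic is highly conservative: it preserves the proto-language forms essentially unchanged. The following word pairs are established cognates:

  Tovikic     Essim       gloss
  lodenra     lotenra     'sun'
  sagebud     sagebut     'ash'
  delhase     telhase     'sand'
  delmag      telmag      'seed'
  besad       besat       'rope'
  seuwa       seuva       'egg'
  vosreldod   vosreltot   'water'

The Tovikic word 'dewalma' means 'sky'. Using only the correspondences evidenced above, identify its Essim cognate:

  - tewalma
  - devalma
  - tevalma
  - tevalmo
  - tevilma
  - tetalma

delhase ~ telhase, delmag ~ telmag — Tovikic d corresponds to Essim t word-initially before a front vowel.
seuwa ~ seuva — Tovikic w corresponds to Essim v between vowels (before a back vowel).
Applying these to Tovikic 'dewalma':
  dewalma → tewalma   (d→t word-initially before a front vowel)
  tewalma → tevalma   (w→v between vowels (before a back vowel))
So the Essim cognate is 'tevalma'.

tevalma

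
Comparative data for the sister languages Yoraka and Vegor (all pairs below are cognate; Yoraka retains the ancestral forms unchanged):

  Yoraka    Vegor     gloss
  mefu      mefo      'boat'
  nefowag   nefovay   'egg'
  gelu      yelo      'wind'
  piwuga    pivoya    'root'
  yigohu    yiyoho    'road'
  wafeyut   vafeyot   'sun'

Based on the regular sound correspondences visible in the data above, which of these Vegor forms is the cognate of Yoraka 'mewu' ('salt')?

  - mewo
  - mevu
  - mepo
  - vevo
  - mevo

mevo

piwuga ~ pivoya — Yoraka w corresponds to Vegor v between vowels (before a back vowel).
mefu ~ mefo, gelu ~ yelo — Yoraka u corresponds to Vegor o word-finally.
Applying these to Yoraka 'mewu':
  mewu → mevu   (w→v between vowels (before a back vowel))
  mevu → mevo   (u→o word-finally)
So the Vegor cognate is 'mevo'.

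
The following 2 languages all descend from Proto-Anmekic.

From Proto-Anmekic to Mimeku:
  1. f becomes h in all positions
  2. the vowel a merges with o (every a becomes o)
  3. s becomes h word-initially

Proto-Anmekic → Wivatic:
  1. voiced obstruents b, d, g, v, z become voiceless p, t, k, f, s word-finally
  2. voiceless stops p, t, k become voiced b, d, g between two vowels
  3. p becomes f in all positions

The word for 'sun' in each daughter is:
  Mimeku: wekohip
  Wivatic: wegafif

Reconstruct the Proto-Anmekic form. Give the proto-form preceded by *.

*wekafip

Position 5: Mimeku has h, Wivatic has f. Taking the neighbouring segments as reconstructed: Mimeku h could go back to *f or *h; Wivatic f can only go back to *f — the one source consistent with every daughter is *f.
Position 3: Mimeku has k, Wivatic has g. Mimeku preserves k here (none of its changes turn any other segment into k), so the proto-segment is *k.
Verify the candidate proto-form against each daughter:
Mimeku: *wekafip
  wekafip → wekahip   [unconditioned shift]
  wekahip → wekohip   [vowel merger]
  wekohip (rule 3 does not apply)
  giving Mimeku wekohip.
Wivatic: *wekafip
  wekafip (rule 1 does not apply)
  wekafip → wegafip   [intervocalic voicing]
  wegafip → wegafif   [unconditioned shift]
  giving Wivatic wegafif.
*wekafip is the unique common source.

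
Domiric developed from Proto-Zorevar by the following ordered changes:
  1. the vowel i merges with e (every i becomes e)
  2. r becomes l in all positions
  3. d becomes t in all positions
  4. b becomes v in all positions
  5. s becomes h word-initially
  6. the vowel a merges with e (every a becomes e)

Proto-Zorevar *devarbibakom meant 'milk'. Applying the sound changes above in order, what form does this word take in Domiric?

Domiric: start from *devarbibakom.
  rule 1 (vowel merger): devarbibakom → devarbebakom
  rule 2 (unconditioned shift): devarbebakom → devalbebakom
  rule 3 (unconditioned shift): devalbebakom → tevalbebakom
  rule 4 (unconditioned shift): tevalbebakom → tevalvevakom
  rule 5: no change — tevalvevakom
  rule 6 (vowel merger): tevalvevakom → tevelvevekom
  ⇒ Domiric tevelvevekom

tevelvevekom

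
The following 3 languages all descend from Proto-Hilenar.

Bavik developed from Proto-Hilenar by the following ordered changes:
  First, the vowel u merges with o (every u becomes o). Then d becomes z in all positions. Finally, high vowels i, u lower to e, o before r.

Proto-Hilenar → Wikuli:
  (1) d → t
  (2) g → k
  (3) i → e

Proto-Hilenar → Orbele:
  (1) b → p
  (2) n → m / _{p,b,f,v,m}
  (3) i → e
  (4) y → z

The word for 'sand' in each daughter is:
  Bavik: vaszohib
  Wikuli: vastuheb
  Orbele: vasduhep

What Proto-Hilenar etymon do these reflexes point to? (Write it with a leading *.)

*vasduhib

Position 7: Bavik has i, Wikuli has e, Orbele has e. Bavik preserves i here (none of its changes turn any other segment into i), so the proto-segment is *i.
Position 4: Bavik has z, Wikuli has t, Orbele has d. Orbele preserves d here (none of its changes turn any other segment into d), so the proto-segment is *d.
This points to *vasduhib. Verify forward in each daughter:
Bavik: *vasduhib > vasdohib > vaszohib  (by vowel merger, unconditioned shift)
Wikuli: *vasduhib
  vasduhib → vastuhib   [unconditioned shift]
  vastuhib (rule 2 does not apply)
  vastuhib → vastuheb   [vowel merger]
  giving Wikuli vastuheb.
Orbele: *vasduhib
  vasduhib → vasduhip   [unconditioned shift]
  vasduhip (rule 2 does not apply)
  vasduhip → vasduhep   [vowel merger]
  vasduhep (rule 4 does not apply)
  giving Orbele vasduhep.
*vasduhib is the unique common source.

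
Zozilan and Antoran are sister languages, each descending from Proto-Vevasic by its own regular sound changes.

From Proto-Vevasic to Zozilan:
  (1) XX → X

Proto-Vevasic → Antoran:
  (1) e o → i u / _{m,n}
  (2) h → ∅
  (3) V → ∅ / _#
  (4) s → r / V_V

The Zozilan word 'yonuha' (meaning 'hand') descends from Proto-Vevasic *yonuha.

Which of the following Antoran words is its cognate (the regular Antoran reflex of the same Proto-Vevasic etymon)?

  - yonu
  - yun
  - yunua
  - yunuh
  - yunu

Antoran: *yonuha
  yonuha → yunuha   [pre-nasal raising]
  yunuha → yunua   [h-loss]
  yunua → yunu   [apocope]
  yunu (rule 4 does not apply)
  giving Antoran yunu.
Only 'yunu' matches the regular Antoran development of *yonuha.

yunu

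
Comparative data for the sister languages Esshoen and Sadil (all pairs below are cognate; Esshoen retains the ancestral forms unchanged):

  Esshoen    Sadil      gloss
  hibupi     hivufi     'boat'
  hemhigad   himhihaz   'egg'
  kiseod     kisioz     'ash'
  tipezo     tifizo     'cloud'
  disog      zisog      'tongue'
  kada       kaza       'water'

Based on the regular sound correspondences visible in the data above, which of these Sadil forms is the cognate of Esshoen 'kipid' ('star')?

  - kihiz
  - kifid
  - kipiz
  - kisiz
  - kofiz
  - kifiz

kifiz

hibupi ~ hivufi — Esshoen p corresponds to Sadil f between vowels (before a front vowel).
hemhigad ~ himhihaz, kiseod ~ kisioz — Esshoen d corresponds to Sadil z word-finally.
Applying these to Esshoen 'kipid':
  kipid → kifid   (p→f between vowels (before a front vowel))
  kifid → kifiz   (d→z word-finally)
So the Sadil cognate is 'kifiz'.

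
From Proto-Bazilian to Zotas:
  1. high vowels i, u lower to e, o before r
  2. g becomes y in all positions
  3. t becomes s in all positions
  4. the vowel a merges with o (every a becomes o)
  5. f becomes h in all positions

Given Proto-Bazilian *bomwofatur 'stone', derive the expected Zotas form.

Zotas: start from *bomwofatur.
  rule 1 (pre-rhotic lowering): bomwofatur → bomwofator
  rule 2: no change — bomwofator
  rule 3 (unconditioned shift): bomwofator → bomwofasor
  rule 4 (vowel merger): bomwofasor → bomwofosor
  rule 5 (unconditioned shift): bomwofosor → bomwohosor
  ⇒ Zotas bomwohosor

bomwohosor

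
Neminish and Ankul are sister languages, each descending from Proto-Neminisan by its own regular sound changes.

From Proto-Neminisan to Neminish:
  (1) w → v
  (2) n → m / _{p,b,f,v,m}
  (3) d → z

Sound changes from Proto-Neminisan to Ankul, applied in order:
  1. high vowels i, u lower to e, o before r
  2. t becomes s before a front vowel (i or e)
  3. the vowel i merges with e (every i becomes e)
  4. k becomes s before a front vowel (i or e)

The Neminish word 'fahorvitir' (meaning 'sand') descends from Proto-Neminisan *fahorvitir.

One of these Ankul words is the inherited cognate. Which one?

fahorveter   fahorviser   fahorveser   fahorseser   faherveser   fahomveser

Ankul: *fahorvitir > fahorviter > fahorviser > fahorveser  (by pre-rhotic lowering, palatalisation, vowel merger)
The other candidates each miss or misapply at least one Ankul change.

fahorveser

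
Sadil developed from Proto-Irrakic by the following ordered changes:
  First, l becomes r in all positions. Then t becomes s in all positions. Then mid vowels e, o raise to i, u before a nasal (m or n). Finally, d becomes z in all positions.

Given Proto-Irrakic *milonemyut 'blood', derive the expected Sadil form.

Sadil: start from *milonemyut.
  rule 1 (unconditioned shift): milonemyut → mironemyut
  rule 2 (unconditioned shift): mironemyut → mironemyus
  rule 3 (pre-nasal raising): mironemyus → mirunimyus
  rule 4: no change — mirunimyus
  ⇒ Sadil mirunimyus

mirunimyus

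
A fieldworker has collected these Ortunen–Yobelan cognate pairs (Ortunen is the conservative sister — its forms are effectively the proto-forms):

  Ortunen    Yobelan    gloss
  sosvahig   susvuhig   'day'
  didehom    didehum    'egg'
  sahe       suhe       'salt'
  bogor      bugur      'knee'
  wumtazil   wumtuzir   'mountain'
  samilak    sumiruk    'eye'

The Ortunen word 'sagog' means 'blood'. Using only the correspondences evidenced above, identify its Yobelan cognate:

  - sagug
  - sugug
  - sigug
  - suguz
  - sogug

sugug

sosvahig ~ susvuhig, sahe ~ suhe — Ortunen a corresponds to Yobelan u after a consonant, before a consonant other than r, m, n, p, b, f, v.
sosvahig ~ susvuhig, bogor ~ bugur — Ortunen o corresponds to Yobelan u after a consonant, before a consonant other than r, m, n, p, b, f, v.
Applying these to Ortunen 'sagog':
  sagog → sugog   (a→u after a consonant, before a consonant other than r, m, n, p, b, f, v)
  sugog → sugug   (o→u after a consonant, before a consonant other than r, m, n, p, b, f, v)
So the Yobelan cognate is 'sugug'.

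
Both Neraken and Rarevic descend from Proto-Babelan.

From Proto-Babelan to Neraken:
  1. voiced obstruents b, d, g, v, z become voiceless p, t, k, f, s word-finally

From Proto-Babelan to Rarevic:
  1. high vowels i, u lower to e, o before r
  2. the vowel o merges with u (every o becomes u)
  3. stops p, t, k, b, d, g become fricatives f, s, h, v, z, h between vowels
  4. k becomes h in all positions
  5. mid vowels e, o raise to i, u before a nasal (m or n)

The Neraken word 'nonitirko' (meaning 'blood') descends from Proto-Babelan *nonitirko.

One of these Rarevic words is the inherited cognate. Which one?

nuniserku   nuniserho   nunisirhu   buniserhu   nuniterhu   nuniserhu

nuniserhu

Rarevic: *nonitirko > noniterko > nuniterku > nuniserku > nuniserhu  (by pre-rhotic lowering, vowel merger, intervocalic lenition, unconditioned shift)
Only 'nuniserhu' matches the regular Rarevic development of *nonitirko.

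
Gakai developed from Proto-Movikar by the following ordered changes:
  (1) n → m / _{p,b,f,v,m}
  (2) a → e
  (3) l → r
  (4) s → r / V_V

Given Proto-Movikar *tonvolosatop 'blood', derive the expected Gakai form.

tomvororetop

Gakai: start from *tonvolosatop.
  rule 1 (nasal place assimilation): tonvolosatop → tomvolosatop
  rule 2 (vowel merger): tomvolosatop → tomvolosetop
  rule 3 (unconditioned shift): tomvolosetop → tomvorosetop
  rule 4 (rhotacism): tomvorosetop → tomvororetop
  ⇒ Gakai tomvororetop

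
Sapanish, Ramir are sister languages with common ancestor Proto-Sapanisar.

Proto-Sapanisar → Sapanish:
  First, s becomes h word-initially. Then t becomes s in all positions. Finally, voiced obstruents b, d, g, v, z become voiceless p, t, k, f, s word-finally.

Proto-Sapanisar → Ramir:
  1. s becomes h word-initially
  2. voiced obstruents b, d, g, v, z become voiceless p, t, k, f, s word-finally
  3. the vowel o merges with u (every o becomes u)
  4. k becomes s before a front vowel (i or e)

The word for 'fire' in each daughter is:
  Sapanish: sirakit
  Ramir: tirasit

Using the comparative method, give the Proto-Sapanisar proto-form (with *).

Position 5: Sapanish has k, Ramir has s. Taking the neighbouring segments as reconstructed: Sapanish k can only go back to *k; Ramir s could go back to *k or *s — the one source consistent with every daughter is *k.
Position 1: Sapanish has s, Ramir has t. Taking the neighbouring segments as reconstructed: Sapanish s can only go back to *t; Ramir t can only go back to *t — the one source consistent with every daughter is *t.
Position 7: Sapanish has t, Ramir has t. In Sapanish, t can only continue *d, so the proto-segment is *d.
The remaining positions agree across the daughters. Check the candidate against every language:
Sapanish: *tirakid > sirakid > sirakit  (by unconditioned shift, final devoicing)
Ramir: *tirakid > tirakit > tirasit  (by final devoicing, palatalisation)
*tirakid is the unique common source.

*tirakid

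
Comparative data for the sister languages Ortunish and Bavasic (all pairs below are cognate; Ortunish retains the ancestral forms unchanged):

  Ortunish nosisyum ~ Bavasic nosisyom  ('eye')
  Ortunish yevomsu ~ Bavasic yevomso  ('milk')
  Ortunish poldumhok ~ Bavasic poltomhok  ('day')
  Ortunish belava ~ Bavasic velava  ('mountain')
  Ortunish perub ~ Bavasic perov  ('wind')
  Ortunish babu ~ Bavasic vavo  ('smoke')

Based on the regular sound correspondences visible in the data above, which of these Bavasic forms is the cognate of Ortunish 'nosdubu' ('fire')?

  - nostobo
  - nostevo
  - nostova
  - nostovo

nostovo

poldumhok ~ poltomhok — Ortunish d corresponds to Bavasic t after a consonant, before a back vowel.
perub ~ perov — Ortunish u corresponds to Bavasic o after a consonant, before a labial obstruent.
babu ~ vavo — Ortunish b corresponds to Bavasic v between vowels (before a back vowel).
yevomsu ~ yevomso, babu ~ vavo — Ortunish u corresponds to Bavasic o word-finally.
Applying these to Ortunish 'nosdubu':
  nosdubu → nostubu   (d→t after a consonant, before a back vowel)
  nostubu → nostobu   (u→o after a consonant, before a labial obstruent)
  nostobu → nostovu   (b→v between vowels (before a back vowel))
  nostovu → nostovo   (u→o word-finally)
So the Bavasic cognate is 'nostovo'.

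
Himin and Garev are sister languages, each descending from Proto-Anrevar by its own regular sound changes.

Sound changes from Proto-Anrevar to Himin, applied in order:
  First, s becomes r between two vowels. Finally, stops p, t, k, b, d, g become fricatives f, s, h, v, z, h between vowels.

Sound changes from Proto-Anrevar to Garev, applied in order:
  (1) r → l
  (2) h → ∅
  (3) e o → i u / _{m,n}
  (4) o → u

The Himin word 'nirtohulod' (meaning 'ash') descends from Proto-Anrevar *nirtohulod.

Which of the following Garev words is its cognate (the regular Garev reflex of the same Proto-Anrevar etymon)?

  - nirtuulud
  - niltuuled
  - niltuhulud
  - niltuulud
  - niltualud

Garev: *nirtohulod
  nirtohulod → niltohulod   [unconditioned shift]
  niltohulod → niltoulod   [h-loss]
  niltoulod (rule 3 does not apply)
  niltoulod → niltuulud   [vowel merger]
  giving Garev niltuulud.
The other candidates each miss or misapply at least one Garev change.

niltuulud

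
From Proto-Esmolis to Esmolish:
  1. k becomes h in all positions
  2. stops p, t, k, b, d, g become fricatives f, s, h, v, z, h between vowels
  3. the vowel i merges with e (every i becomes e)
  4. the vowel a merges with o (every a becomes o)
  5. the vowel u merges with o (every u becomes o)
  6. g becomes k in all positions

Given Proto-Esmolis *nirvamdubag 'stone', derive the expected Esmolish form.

nervomdovok

Esmolish: start from *nirvamdubag.
  rule 1: no change — nirvamdubag
  rule 2 (intervocalic lenition): nirvamdubag → nirvamduvag
  rule 3 (vowel merger): nirvamduvag → nervamduvag
  rule 4 (vowel merger): nervamduvag → nervomduvog
  rule 5 (vowel merger): nervomduvog → nervomdovog
  rule 6 (unconditioned shift): nervomdovog → nervomdovok
  ⇒ Esmolish nervomdovok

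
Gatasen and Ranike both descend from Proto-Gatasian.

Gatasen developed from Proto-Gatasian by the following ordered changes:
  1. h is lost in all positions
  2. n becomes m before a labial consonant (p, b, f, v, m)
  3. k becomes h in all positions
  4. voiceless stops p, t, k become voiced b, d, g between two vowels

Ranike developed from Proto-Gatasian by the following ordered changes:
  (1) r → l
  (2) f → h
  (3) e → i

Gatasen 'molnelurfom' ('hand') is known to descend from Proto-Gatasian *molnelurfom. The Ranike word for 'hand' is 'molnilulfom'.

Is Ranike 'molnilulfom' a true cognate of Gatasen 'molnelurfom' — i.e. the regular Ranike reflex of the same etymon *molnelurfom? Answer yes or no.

no

Derive the expected Ranike reflex of *molnelurfom:
Ranike: *molnelurfom
  molnelurfom → molnelulfom   [unconditioned shift]
  molnelulfom → molnelulhom   [unconditioned shift]
  molnelulhom → molnilulhom   [vowel merger]
  giving Ranike molnilulhom.
The regular Ranike reflex would be 'molnilulhom', but the attested form is 'molnilulfom'. The correspondence is irregular, so they are not cognates (the Ranike form has a different source).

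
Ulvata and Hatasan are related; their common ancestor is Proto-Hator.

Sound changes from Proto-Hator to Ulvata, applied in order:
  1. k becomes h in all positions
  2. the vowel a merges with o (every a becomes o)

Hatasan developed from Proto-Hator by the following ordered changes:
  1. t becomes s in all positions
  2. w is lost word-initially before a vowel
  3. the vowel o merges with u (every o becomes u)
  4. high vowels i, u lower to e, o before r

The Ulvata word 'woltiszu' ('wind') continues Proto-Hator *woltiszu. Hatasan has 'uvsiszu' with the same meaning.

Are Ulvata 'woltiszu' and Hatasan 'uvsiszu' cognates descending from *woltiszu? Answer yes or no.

no

Derive the expected Hatasan reflex of *woltiszu:
Hatasan: *woltiszu
  woltiszu → wolsiszu   [unconditioned shift]
  wolsiszu → olsiszu   [glide loss]
  olsiszu → ulsiszu   [vowel merger]
  ulsiszu (rule 4 does not apply)
  giving Hatasan ulsiszu.
The regular Hatasan reflex would be 'ulsiszu', but the attested form is 'uvsiszu'. The correspondence is irregular, so they are not cognates (the Hatasan form has a different source).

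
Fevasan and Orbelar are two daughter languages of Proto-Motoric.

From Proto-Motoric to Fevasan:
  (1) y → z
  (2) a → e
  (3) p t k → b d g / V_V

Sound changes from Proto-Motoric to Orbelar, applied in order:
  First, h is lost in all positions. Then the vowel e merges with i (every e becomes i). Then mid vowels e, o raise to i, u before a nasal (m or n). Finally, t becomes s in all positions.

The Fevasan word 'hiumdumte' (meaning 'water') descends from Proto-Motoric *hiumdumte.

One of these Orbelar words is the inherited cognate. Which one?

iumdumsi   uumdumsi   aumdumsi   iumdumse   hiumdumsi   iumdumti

Orbelar: start from *hiumdumte.
  rule 1 (h-loss): hiumdumte → iumdumte
  rule 2 (vowel merger): iumdumte → iumdumti
  rule 3: no change — iumdumti
  rule 4 (unconditioned shift): iumdumti → iumdumsi
  ⇒ Orbelar iumdumsi
Only 'iumdumsi' matches the regular Orbelar development of *hiumdumte.

iumdumsi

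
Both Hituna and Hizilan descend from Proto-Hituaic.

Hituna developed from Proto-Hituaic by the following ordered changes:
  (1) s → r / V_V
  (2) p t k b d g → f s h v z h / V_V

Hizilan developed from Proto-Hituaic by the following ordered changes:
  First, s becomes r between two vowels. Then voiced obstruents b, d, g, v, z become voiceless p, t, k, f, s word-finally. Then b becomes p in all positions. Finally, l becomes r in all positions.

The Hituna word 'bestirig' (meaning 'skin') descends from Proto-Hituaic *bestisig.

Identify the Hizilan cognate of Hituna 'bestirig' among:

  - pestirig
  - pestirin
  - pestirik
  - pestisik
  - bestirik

pestirik

Hizilan: *bestisig > bestirig > bestirik > pestirik  (by rhotacism, final devoicing, unconditioned shift)
The other candidates each miss or misapply at least one Hizilan change.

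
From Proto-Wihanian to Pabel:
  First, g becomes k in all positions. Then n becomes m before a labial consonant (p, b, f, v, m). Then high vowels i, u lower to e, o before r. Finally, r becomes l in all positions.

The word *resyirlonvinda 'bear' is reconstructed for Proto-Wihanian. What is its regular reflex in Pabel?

Pabel: *resyirlonvinda > resyirlomvinda > resyerlomvinda > lesyellomvinda  (by nasal place assimilation, pre-rhotic lowering, unconditioned shift)

lesyellomvinda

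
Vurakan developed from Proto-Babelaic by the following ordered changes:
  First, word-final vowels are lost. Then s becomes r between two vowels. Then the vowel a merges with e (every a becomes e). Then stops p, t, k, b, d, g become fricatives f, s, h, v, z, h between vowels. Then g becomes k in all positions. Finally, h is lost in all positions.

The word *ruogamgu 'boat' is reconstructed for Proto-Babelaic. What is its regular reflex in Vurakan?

ruoemk

Vurakan: *ruogamgu
  ruogamgu → ruogamg   [apocope]
  ruogamg (rule 2 does not apply)
  ruogamg → ruogemg   [vowel merger]
  ruogemg → ruohemg   [intervocalic lenition]
  ruohemg → ruohemk   [unconditioned shift]
  ruohemk → ruoemk   [h-loss]
  giving Vurakan ruoemk.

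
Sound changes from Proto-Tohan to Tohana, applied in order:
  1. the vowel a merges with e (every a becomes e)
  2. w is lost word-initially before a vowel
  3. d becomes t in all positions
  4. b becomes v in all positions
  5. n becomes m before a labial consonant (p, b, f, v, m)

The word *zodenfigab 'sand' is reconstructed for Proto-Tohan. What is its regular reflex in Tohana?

zotemfigev

Tohana: *zodenfigab
  zodenfigab → zodenfigeb   [vowel merger]
  zodenfigeb (rule 2 does not apply)
  zodenfigeb → zotenfigeb   [unconditioned shift]
  zotenfigeb → zotenfigev   [unconditioned shift]
  zotenfigev → zotemfigev   [nasal place assimilation]
  giving Tohana zotemfigev.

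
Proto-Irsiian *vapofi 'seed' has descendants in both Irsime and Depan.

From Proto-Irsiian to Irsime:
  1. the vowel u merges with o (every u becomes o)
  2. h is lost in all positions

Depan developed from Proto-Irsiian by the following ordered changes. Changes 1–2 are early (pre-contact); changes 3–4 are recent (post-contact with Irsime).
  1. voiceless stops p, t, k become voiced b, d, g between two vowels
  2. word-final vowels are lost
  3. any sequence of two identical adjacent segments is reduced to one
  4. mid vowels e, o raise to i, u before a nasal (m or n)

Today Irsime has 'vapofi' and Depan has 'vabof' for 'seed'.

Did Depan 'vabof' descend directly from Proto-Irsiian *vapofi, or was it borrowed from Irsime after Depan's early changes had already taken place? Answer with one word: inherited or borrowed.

inherited

If inherited, *vapofi would pass through all of Depan's changes:
Depan: start from *vapofi.
  rule 1 (intervocalic voicing): vapofi → vabofi
  rule 2 (apocope): vabofi → vabof
  rule 3: no change — vabof
  rule 4: no change — vabof
  ⇒ Depan vabof
If borrowed from Irsime 'vapofi' after the early changes, it would undergo only the recent ones:
  rule 3 (degemination): no change (vapofi)
  rule 4 (pre-nasal raising): no change (vapofi)
  ⇒ as a loan: vapofi
Depan 'vabof' matches the inherited outcome exactly, so it is an inherited cognate, not a loan.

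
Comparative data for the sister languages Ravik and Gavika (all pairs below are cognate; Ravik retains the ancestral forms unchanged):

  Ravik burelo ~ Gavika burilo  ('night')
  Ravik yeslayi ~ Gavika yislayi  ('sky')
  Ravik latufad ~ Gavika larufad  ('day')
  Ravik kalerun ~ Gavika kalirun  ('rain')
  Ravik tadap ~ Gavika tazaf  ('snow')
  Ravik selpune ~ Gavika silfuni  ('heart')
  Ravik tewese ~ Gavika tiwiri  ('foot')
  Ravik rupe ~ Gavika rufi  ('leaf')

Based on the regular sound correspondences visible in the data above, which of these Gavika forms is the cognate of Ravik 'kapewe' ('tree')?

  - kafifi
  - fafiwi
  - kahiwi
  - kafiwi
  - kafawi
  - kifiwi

rupe ~ rufi — Ravik p corresponds to Gavika f between vowels (before a front vowel).
burelo ~ burilo, yeslayi ~ yislayi — Ravik e corresponds to Gavika i after a consonant, before a consonant other than r, m, n, p, b, f, v.
selpune ~ silfuni, tewese ~ tiwiri — Ravik e corresponds to Gavika i word-finally.
Applying these to Ravik 'kapewe':
  kapewe → kafewe   (p→f between vowels (before a front vowel))
  kafewe → kafiwe   (e→i after a consonant, before a consonant other than r, m, n, p, b, f, v)
  kafiwe → kafiwi   (e→i word-finally)
So the Gavika cognate is 'kafiwi'.

kafiwi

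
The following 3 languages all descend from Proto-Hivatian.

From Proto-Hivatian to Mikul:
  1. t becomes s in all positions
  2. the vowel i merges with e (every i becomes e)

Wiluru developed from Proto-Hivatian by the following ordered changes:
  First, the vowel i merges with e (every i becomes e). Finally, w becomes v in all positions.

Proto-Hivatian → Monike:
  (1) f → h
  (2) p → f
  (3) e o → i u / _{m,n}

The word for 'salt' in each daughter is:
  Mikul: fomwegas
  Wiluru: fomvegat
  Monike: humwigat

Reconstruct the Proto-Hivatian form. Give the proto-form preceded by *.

*fomwigat

Position 8: Mikul has s, Wiluru has t, Monike has t. Wiluru preserves t here (none of its changes turn any other segment into t), so the proto-segment is *t.
Position 1: Mikul has f, Wiluru has f, Monike has h. Mikul preserves f here (none of its changes turn any other segment into f), so the proto-segment is *f.
Position 5: Mikul has e, Wiluru has e, Monike has i. Taking the neighbouring segments as reconstructed: Mikul e could go back to *e or *i; Wiluru e could go back to *e or *i; Monike i can only go back to *i — the one source consistent with every daughter is *i.
This points to *fomwigat. Verify forward in each daughter:
Mikul: *fomwigat > fomwigas > fomwegas  (by unconditioned shift, vowel merger)
Wiluru: *fomwigat
  fomwigat → fomwegat   [vowel merger]
  fomwegat → fomvegat   [unconditioned shift]
  giving Wiluru fomvegat.
Monike: start from *fomwigat.
  rule 1 (unconditioned shift): fomwigat → homwigat
  rule 2: no change — homwigat
  rule 3 (pre-nasal raising): homwigat → humwigat
  ⇒ Monike humwigat
Only *fomwigat yields all of Mikul fomwegas, Wiluru fomvegat, Monike humwigat.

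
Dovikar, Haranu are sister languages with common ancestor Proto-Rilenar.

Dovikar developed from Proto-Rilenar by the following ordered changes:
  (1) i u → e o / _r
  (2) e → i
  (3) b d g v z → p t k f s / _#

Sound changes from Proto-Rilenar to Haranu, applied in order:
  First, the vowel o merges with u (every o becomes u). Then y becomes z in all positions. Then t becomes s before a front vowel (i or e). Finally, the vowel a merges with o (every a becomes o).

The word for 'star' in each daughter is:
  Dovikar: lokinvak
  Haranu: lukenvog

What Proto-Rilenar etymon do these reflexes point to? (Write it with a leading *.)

*lokenvag

Position 7: Dovikar has a, Haranu has o. Dovikar preserves a here (none of its changes turn any other segment into a), so the proto-segment is *a.
Position 4: Dovikar has i, Haranu has e. Haranu preserves e here (none of its changes turn any other segment into e), so the proto-segment is *e.
Position 2: Dovikar has o, Haranu has u. Taking the neighbouring segments as reconstructed: Dovikar o can only go back to *o; Haranu u could go back to *o or *u — the one source consistent with every daughter is *o.
This points to *lokenvag. Verify forward in each daughter:
Dovikar: *lokenvag > lokinvag > lokinvak  (by vowel merger, final devoicing)
Haranu: *lokenvag
  lokenvag → lukenvag   [vowel merger]
  lukenvag (rule 2 does not apply)
  lukenvag (rule 3 does not apply)
  lukenvag → lukenvog   [vowel merger]
  giving Haranu lukenvog.
No other proto-form is consistent with every reflex, so the reconstruction is *lokenvag.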